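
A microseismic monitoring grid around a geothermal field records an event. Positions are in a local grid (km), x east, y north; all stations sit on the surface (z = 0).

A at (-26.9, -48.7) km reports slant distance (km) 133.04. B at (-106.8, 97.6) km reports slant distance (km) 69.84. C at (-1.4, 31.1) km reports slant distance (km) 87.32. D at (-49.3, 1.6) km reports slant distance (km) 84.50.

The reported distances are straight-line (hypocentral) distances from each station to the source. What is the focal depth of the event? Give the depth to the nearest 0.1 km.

Each station gives a sphere (x−x_i)² + (y−y_i)² + z² = d_i² (stations at z=0).
Subtracting the A sphere from B and C: z² cancels, leaving linear equations in x and y:
-159.8 x + 292.6 y = 30658.72
51.0 x + 159.6 y = 7948.73
Solving: x ≈ -63.506, y ≈ 70.097 km (keep extra digits for the depth step; rounded: -63.5, 70.1).
Then from the A sphere: z² = 133.04² − (x + 26.9)² − (y + 48.7)² with x = -63.506, y = 70.097, so z ≈ 47.402 ≈ 47.4 km.
Check against D (with the unrounded solution): distance 84.50 ≈ 84.50 km. ✓

depth ≈ 47.4 km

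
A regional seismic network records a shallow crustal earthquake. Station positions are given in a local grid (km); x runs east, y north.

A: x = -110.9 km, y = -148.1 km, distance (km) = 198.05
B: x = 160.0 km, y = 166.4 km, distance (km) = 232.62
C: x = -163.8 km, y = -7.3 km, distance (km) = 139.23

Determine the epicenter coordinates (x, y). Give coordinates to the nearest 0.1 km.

(-30.5, 32.9)

Circle about each station: (x + 110.9)² + (y + 148.1)² = 198.05²; (x − 160.0)² + (y − 166.4)² = 232.62²; (x + 163.8)² + (y + 7.3)² = 139.23².
Subtracting the A equation from the B and C equations removes the quadratic terms:
541.8 x + 629.0 y = 4168.28
-105.8 x + 281.6 y = 12490.12
Solving the 2×2 system: x ≈ -30.5, y ≈ 32.9 km.
Check against A (with the unrounded x, y): √((x + 110.9)²+(y + 148.1)²) = 198.05 ≈ 198.05 km. ✓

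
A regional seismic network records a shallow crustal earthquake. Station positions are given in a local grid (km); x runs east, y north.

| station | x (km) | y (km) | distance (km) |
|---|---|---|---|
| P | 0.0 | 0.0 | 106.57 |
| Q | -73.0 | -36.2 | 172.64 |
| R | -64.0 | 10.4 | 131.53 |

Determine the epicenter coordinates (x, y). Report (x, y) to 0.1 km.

30.2 km east, 102.2 km north

Circle about each station: x² + y² = 106.57²; (x + 73.0)² + (y + 36.2)² = 172.64²; (x + 64.0)² + (y − 10.4)² = 131.53².
Subtracting pairs of circle equations eliminates x²+y² and gives linear equations (the radical axes):
-146.0 x − 72.4 y = -11807.96
-128.0 x + 20.8 y = -1738.82
Solving the 2×2 system: x ≈ 30.2, y ≈ 102.2 km.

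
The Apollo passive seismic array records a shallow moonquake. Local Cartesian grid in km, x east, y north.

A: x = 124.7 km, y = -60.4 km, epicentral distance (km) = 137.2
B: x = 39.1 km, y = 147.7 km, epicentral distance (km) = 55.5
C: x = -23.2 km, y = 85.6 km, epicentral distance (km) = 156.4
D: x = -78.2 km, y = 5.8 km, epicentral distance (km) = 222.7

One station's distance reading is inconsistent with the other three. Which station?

B

Solve using three stations at a time. Using A, C, D (subtract circle equations pairwise → linear system) gives (x, y) ≈ (133.0, 76.6).
Distances from that point to each station vs reported:
  A: calculated 137.2 vs reported 137.2 → residual 0.0 km
  B: calculated 117.8 vs reported 55.5 → residual 62.3 km
  C: calculated 156.4 vs reported 156.4 → residual 0.0 km
  D: calculated 222.7 vs reported 222.7 → residual 0.0 km
A, C, D are mutually consistent (residuals ≈ 0); B is off by 62.3 km.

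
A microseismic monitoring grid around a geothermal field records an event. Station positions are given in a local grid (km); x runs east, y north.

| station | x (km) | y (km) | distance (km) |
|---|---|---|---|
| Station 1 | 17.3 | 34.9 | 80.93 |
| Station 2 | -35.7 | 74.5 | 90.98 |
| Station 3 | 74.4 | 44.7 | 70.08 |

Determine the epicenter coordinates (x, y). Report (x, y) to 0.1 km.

(48.2, 109.7)

Circle about each station: (x − 17.3)² + (y − 34.9)² = 80.93²; (x + 35.7)² + (y − 74.5)² = 90.98²; (x − 74.4)² + (y − 44.7)² = 70.08².
Subtracting the Station 1 equation from the Station 2 and Station 3 equations removes the quadratic terms:
-106.0 x + 79.2 y = 3579.74
114.2 x + 19.6 y = 7654.61
Solving the 2×2 system: x ≈ 48.2, y ≈ 109.7 km.
Check against Station 1 (with the unrounded x, y): √((x − 17.3)²+(y − 34.9)²) = 80.94 ≈ 80.93 km. ✓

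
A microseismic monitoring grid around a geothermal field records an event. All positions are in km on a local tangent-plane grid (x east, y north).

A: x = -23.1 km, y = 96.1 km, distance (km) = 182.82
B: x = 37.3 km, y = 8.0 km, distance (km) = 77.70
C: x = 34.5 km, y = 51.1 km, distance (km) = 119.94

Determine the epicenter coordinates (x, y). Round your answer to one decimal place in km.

Circle about each station: (x + 23.1)² + (y − 96.1)² = 182.82²; (x − 37.3)² + (y − 8.0)² = 77.70²; (x − 34.5)² + (y − 51.1)² = 119.94².
Subtracting the A equation from the B and C equations removes the quadratic terms:
120.8 x − 176.2 y = 19072.33
115.2 x − 90.0 y = 13070.19
Solving the 2×2 system: x ≈ 62.2, y ≈ -65.6 km.
Check against A (with the unrounded x, y): √((x + 23.1)²+(y − 96.1)²) = 182.82 ≈ 182.82 km. ✓

62.2 km east, -65.6 km north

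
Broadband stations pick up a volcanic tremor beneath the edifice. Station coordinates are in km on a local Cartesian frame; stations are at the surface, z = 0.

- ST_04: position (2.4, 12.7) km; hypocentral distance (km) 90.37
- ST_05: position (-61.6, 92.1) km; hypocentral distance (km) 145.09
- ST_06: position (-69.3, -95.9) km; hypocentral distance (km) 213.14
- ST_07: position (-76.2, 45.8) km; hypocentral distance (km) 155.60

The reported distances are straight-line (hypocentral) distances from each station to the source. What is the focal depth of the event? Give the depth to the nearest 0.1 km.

z ≈ 25.4 km

Each station gives a sphere (x−x_i)² + (y−y_i)² + z² = d_i² (stations at z=0).
Subtracting the ST_04 sphere from ST_05 and ST_06: z² cancels, leaving linear equations in x and y:
-128.0 x + 158.8 y = -774.45
-143.4 x − 217.2 y = -23429.67
Solving: x ≈ 76.895, y ≈ 57.104 km (keep extra digits for the depth step; rounded: 76.9, 57.1).
Then from the ST_04 sphere: z² = 90.37² − (x − 2.4)² − (y − 12.7)² with x = 76.895, y = 57.104, so z ≈ 25.407 ≈ 25.4 km.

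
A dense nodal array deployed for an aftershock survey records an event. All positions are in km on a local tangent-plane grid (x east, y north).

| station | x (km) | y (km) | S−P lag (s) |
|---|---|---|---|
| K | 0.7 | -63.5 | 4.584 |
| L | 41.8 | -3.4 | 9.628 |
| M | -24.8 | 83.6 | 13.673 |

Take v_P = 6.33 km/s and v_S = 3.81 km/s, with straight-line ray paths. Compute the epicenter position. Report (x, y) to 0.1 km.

Distance from S−P lag: d = Δt · v_P v_S / (v_P − v_S) = Δt · (6.33·3.81)/(6.33−3.81) ≈ 9.5704·Δt.
So d_K = 43.87, d_L = 92.14, d_M = 130.86 km.
Circle about each station: (x − 0.7)² + (y + 63.5)² = 43.87²; (x − 41.8)² + (y + 3.4)² = 92.14²; (x + 24.8)² + (y − 83.6)² = 130.86².
Subtracting pairs of circle equations eliminates x²+y² and gives linear equations (the radical axes):
82.2 x + 120.2 y = -8839.14
-51.0 x + 294.2 y = -11628.50
Solving the 2×2 system: x ≈ -39.7, y ≈ -46.4 km.
Check against K (with the unrounded x, y): √((x − 0.7)²+(y + 63.5)²) = 43.85 ≈ 43.87 km. ✓

-39.7 km east, -46.4 km north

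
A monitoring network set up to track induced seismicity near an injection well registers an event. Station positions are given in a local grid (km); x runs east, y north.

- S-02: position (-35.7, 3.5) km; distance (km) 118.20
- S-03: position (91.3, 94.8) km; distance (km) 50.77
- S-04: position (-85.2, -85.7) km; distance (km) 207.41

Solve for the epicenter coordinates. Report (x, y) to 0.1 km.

Circle about each station: (x + 35.7)² + (y − 3.5)² = 118.20²; (x − 91.3)² + (y − 94.8)² = 50.77²; (x + 85.2)² + (y + 85.7)² = 207.41².
Subtracting pairs of circle equations eliminates x²+y² and gives linear equations (the radical axes):
254.0 x + 182.6 y = 27429.64
-99.0 x − 178.4 y = -15730.88
Solving the 2×2 system: x ≈ 74.2, y ≈ 47.0 km.

x ≈ 74.2 km, y ≈ 47.0 km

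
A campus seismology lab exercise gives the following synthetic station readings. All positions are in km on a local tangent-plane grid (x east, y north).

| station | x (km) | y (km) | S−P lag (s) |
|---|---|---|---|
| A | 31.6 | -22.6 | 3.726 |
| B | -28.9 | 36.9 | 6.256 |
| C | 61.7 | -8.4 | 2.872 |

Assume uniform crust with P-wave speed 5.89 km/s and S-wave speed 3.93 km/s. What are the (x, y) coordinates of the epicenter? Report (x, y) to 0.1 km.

Distance from S−P lag: d = Δt · v_P v_S / (v_P − v_S) = Δt · (5.89·3.93)/(5.89−3.93) ≈ 11.8101·Δt.
So d_A = 44.00, d_B = 73.88, d_C = 33.92 km.
Circle about each station: (x − 31.6)² + (y + 22.6)² = 44.00²; (x + 28.9)² + (y − 36.9)² = 73.88²; (x − 61.7)² + (y + 8.4)² = 33.92².
Subtracting pairs of circle equations eliminates x²+y² and gives linear equations (the radical axes):
-121.0 x + 119.0 y = -2834.75
60.2 x + 28.4 y = 3153.56
Solving the 2×2 system: x ≈ 43.0, y ≈ 19.9 km.

x ≈ 43.0 km, y ≈ 19.9 km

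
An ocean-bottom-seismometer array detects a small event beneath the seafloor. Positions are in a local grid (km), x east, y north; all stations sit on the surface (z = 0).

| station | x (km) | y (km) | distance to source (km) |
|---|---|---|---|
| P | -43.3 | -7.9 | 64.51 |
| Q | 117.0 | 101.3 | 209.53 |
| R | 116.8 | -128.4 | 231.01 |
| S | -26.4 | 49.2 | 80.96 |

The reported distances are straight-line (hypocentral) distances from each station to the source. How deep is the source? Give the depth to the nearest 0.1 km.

Each station gives a sphere (x−x_i)² + (y−y_i)² + z² = d_i² (stations at z=0).
Subtracting the P sphere from Q and R: z² cancels, leaving linear equations in x and y:
320.6 x + 218.4 y = -17727.89
320.2 x − 241.0 y = -21012.58
Solving: x ≈ -60.202, y ≈ 7.202 km (keep extra digits for the depth step; rounded: -60.2, 7.2).
Then from the P sphere: z² = 64.51² − (x + 43.3)² − (y + 7.9)² with x = -60.202, y = 7.202, so z ≈ 60.397 ≈ 60.4 km.

z ≈ 60.4 km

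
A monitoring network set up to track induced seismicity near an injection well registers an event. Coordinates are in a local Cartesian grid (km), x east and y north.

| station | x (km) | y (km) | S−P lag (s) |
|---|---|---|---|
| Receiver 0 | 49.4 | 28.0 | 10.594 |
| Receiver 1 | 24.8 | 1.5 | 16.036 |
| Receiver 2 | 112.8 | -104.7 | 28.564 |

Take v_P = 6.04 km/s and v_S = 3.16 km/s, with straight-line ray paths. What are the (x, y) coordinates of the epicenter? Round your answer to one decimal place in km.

Distance from S−P lag: d = Δt · v_P v_S / (v_P − v_S) = Δt · (6.04·3.16)/(6.04−3.16) ≈ 6.6272·Δt.
So d_Receiver 0 = 70.21, d_Receiver 1 = 106.27, d_Receiver 2 = 189.30 km.
Circle about each station: (x − 49.4)² + (y − 28.0)² = 70.21²; (x − 24.8)² + (y − 1.5)² = 106.27²; (x − 112.8)² + (y + 104.7)² = 189.30².
Subtracting the Receiver 0 equation from the Receiver 1 and Receiver 2 equations removes the quadratic terms:
-49.2 x − 53.0 y = -8970.94
126.8 x − 265.4 y = -10443.48
Solving the 2×2 system: x ≈ 92.4, y ≈ 83.5 km.
Check against Receiver 0 (with the unrounded x, y): √((x − 49.4)²+(y − 28.0)²) = 70.20 ≈ 70.21 km. ✓

x ≈ 92.4 km, y ≈ 83.5 km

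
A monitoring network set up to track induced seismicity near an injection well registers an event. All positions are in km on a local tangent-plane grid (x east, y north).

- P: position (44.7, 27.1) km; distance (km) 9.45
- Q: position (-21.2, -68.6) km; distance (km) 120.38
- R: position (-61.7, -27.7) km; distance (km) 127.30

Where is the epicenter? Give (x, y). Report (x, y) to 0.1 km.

x ≈ 54.0 km, y ≈ 25.4 km

Circle about each station: (x − 44.7)² + (y − 27.1)² = 9.45²; (x + 21.2)² + (y + 68.6)² = 120.38²; (x + 61.7)² + (y + 27.7)² = 127.30².
Subtracting the P equation from the Q and R equations removes the quadratic terms:
-131.8 x − 191.4 y = -11979.14
-212.8 x − 109.6 y = -14274.31
Solving the 2×2 system: x ≈ 54.0, y ≈ 25.4 km.
Check against P (with the unrounded x, y): √((x − 44.7)²+(y − 27.1)²) = 9.45 ≈ 9.45 km. ✓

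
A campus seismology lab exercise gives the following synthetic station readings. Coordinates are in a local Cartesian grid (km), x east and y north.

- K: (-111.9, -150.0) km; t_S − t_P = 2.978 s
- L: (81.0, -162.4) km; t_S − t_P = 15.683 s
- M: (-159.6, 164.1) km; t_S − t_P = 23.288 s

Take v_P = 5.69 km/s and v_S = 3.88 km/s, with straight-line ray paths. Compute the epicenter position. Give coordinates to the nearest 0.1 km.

(-104.2, -114.5)

Distance from S−P lag: d = Δt · v_P v_S / (v_P − v_S) = Δt · (5.69·3.88)/(5.69−3.88) ≈ 12.1973·Δt.
So d_K = 36.32, d_L = 191.29, d_M = 284.05 km.
Circle about each station: (x + 111.9)² + (y + 150.0)² = 36.32²; (x − 81.0)² + (y + 162.4)² = 191.29²; (x + 159.6)² + (y − 164.1)² = 284.05².
Subtracting the K equation from the L and M equations removes the quadratic terms:
385.8 x − 24.8 y = -37359.57
-95.4 x + 628.2 y = -61985.90
Solving the 2×2 system: x ≈ -104.2, y ≈ -114.5 km.
Check against K (with the unrounded x, y): √((x + 111.9)²+(y + 150.0)²) = 36.33 ≈ 36.32 km. ✓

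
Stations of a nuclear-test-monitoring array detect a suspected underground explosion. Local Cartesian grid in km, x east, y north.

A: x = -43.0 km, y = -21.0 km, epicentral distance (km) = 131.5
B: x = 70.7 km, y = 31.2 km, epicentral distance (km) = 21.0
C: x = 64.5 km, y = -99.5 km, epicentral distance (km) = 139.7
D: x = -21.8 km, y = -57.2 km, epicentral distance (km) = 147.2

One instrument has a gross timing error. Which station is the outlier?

Solve using three stations at a time. Using B, C, D (subtract circle equations pairwise → linear system) gives (x, y) ≈ (90.7, 37.7).
Distances from that point to each station vs reported:
  A: calculated 146.0 vs reported 131.5 → residual 14.5 km
  B: calculated 21.0 vs reported 21.0 → residual 0.0 km
  C: calculated 139.7 vs reported 139.7 → residual 0.0 km
  D: calculated 147.2 vs reported 147.2 → residual 0.0 km
B, C, D are mutually consistent (residuals ≈ 0); A is off by 14.5 km.

A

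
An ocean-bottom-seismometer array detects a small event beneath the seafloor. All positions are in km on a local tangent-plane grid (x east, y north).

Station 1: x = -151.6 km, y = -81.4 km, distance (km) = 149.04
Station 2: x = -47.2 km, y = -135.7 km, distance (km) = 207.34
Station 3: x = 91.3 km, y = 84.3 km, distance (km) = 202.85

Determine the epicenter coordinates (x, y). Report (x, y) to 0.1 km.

(-110.3, 61.8)

Circle about each station: (x + 151.6)² + (y + 81.4)² = 149.04²; (x + 47.2)² + (y + 135.7)² = 207.34²; (x − 91.3)² + (y − 84.3)² = 202.85².
Subtracting the Station 1 equation from the Station 2 and Station 3 equations removes the quadratic terms:
208.8 x − 108.6 y = -29743.14
485.8 x + 331.4 y = -33101.54
Solving the 2×2 system: x ≈ -110.3, y ≈ 61.8 km.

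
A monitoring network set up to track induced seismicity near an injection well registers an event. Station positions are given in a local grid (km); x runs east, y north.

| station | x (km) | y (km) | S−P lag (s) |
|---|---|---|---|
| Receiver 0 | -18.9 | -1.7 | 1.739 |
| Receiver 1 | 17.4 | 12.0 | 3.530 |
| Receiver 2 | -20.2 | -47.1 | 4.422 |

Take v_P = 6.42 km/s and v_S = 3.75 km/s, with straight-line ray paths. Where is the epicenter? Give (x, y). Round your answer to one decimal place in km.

x ≈ -5.6 km, y ≈ -10.0 km

Distance from S−P lag: d = Δt · v_P v_S / (v_P − v_S) = Δt · (6.42·3.75)/(6.42−3.75) ≈ 9.0169·Δt.
So d_Receiver 0 = 15.68, d_Receiver 1 = 31.83, d_Receiver 2 = 39.87 km.
Circle about each station: (x + 18.9)² + (y + 1.7)² = 15.68²; (x − 17.4)² + (y − 12.0)² = 31.83²; (x + 20.2)² + (y + 47.1)² = 39.87².
Subtracting the Receiver 0 equation from the Receiver 1 and Receiver 2 equations removes the quadratic terms:
72.6 x + 27.4 y = -680.63
-2.6 x − 90.8 y = 922.60
Solving the 2×2 system: x ≈ -5.6, y ≈ -10.0 km.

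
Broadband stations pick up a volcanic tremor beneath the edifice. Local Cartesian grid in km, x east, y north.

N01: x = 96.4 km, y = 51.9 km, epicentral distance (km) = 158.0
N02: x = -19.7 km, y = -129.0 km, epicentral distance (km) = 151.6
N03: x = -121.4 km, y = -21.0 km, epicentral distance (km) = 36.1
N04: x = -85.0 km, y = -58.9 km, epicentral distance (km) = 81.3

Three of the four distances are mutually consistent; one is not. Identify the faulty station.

N03

Solve using three stations at a time. Using N01, N02, N04 (subtract circle equations pairwise → linear system) gives (x, y) ≈ (-57.8, 17.7).
Distances from that point to each station vs reported:
  N01: calculated 158.0 vs reported 158.0 → residual 0.0 km
  N02: calculated 151.6 vs reported 151.6 → residual 0.0 km
  N03: calculated 74.4 vs reported 36.1 → residual 38.3 km
  N04: calculated 81.3 vs reported 81.3 → residual 0.0 km
N01, N02, N04 are mutually consistent (residuals ≈ 0); N03 is off by 38.3 km.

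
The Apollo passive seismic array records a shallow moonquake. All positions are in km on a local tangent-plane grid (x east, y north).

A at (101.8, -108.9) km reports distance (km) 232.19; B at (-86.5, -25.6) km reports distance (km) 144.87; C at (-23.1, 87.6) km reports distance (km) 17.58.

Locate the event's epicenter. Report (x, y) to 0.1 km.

-7.6 km east, 95.9 km north

Circle about each station: (x − 101.8)² + (y + 108.9)² = 232.19²; (x + 86.5)² + (y + 25.6)² = 144.87²; (x + 23.1)² + (y − 87.6)² = 17.58².
Subtracting the A equation from the B and C equations removes the quadratic terms:
-376.6 x + 166.6 y = 18840.04
-249.8 x + 393.0 y = 39588.06
Solving the 2×2 system: x ≈ -7.6, y ≈ 95.9 km.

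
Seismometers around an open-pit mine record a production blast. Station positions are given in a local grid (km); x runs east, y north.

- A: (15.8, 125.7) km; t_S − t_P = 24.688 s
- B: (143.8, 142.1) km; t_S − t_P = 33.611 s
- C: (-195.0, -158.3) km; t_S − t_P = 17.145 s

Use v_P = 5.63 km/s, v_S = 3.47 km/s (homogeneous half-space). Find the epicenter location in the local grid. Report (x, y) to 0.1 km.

Distance from S−P lag: d = Δt · v_P v_S / (v_P − v_S) = Δt · (5.63·3.47)/(5.63−3.47) ≈ 9.0445·Δt.
So d_A = 223.29, d_B = 303.99, d_C = 155.07 km.
Circle about each station: (x − 15.8)² + (y − 125.7)² = 223.29²; (x − 143.8)² + (y − 142.1)² = 303.99²; (x + 195.0)² + (y + 158.3)² = 155.07².
Subtracting pairs of circle equations eliminates x²+y² and gives linear equations (the radical axes):
256.0 x + 32.8 y = -17730.78
-421.6 x − 568.0 y = 72845.48
Solving the 2×2 system: x ≈ -58.4, y ≈ -84.9 km.

-58.4 km east, -84.9 km north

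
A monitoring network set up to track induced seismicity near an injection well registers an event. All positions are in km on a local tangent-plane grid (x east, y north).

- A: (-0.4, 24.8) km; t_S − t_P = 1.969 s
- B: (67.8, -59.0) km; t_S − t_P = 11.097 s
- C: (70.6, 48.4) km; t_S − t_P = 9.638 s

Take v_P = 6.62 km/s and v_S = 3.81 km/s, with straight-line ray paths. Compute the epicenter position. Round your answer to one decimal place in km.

x ≈ -5.9 km, y ≈ 8.0 km

Distance from S−P lag: d = Δt · v_P v_S / (v_P − v_S) = Δt · (6.62·3.81)/(6.62−3.81) ≈ 8.9759·Δt.
So d_A = 17.67, d_B = 99.61, d_C = 86.51 km.
Circle about each station: (x + 0.4)² + (y − 24.8)² = 17.67²; (x − 67.8)² + (y + 59.0)² = 99.61²; (x − 70.6)² + (y − 48.4)² = 86.51².
Subtracting pairs of circle equations eliminates x²+y² and gives linear equations (the radical axes):
136.4 x − 167.6 y = -2147.28
142.0 x + 47.2 y = -460.03
Solving the 2×2 system: x ≈ -5.9, y ≈ 8.0 km.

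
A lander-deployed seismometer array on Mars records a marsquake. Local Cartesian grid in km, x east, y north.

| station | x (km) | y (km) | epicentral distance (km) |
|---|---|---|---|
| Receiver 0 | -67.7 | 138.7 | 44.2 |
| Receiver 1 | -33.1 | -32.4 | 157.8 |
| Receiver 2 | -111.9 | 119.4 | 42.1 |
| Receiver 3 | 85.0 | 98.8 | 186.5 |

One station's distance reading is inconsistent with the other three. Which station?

Receiver 2

Solve using three stations at a time. Using Receiver 0, Receiver 1, Receiver 3 (subtract circle equations pairwise → linear system) gives (x, y) ≈ (-101.1, 109.9).
Distances from that point to each station vs reported:
  Receiver 0: calculated 44.1 vs reported 44.2 → residual 0.1 km
  Receiver 1: calculated 157.8 vs reported 157.8 → residual 0.0 km
  Receiver 2: calculated 14.3 vs reported 42.1 → residual 27.8 km
  Receiver 3: calculated 186.5 vs reported 186.5 → residual 0.0 km
Receiver 0, Receiver 1, Receiver 3 are mutually consistent (residuals ≈ 0); Receiver 2 is off by 27.8 km.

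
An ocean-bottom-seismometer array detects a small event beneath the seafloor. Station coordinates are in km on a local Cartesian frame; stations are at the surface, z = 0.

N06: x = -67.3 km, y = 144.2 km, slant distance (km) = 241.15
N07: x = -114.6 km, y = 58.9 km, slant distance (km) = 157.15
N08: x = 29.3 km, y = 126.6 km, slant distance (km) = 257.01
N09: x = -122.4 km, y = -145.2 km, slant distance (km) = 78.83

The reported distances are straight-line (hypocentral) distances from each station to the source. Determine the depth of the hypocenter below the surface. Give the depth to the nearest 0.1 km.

Each station gives a sphere (x−x_i)² + (y−y_i)² + z² = d_i² (stations at z=0).
Subtracting the N06 sphere from N07 and N08: z² cancels, leaving linear equations in x and y:
-94.6 x − 170.6 y = 24736.64
193.2 x − 35.2 y = -16337.70
Solving: x ≈ -100.798, y ≈ -89.104 km (keep extra digits for the depth step; rounded: -100.8, -89.1).
Then from the N06 sphere: z² = 241.15² − (x + 67.3)² − (y − 144.2)² with x = -100.798, y = -89.104, so z ≈ 50.995 ≈ 51.0 km.

depth ≈ 51.0 km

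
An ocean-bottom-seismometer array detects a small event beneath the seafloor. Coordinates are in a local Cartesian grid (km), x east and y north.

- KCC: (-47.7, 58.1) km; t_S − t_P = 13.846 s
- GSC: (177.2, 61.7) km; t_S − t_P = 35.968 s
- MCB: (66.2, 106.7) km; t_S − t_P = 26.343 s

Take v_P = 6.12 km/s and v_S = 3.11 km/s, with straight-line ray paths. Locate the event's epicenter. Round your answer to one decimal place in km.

Distance from S−P lag: d = Δt · v_P v_S / (v_P − v_S) = Δt · (6.12·3.11)/(6.12−3.11) ≈ 6.3233·Δt.
So d_KCC = 87.55, d_GSC = 227.44, d_MCB = 166.58 km.
Circle about each station: (x + 47.7)² + (y − 58.1)² = 87.55²; (x − 177.2)² + (y − 61.7)² = 227.44²; (x − 66.2)² + (y − 106.7)² = 166.58².
Subtracting the KCC equation from the GSC and MCB equations removes the quadratic terms:
449.8 x + 7.2 y = -14508.12
227.8 x + 97.2 y = -9967.46
Solving the 2×2 system: x ≈ -31.8, y ≈ -28.0 km.
Check against KCC (with the unrounded x, y): √((x + 47.7)²+(y − 58.1)²) = 87.56 ≈ 87.55 km. ✓

-31.8 km east, -28.0 km north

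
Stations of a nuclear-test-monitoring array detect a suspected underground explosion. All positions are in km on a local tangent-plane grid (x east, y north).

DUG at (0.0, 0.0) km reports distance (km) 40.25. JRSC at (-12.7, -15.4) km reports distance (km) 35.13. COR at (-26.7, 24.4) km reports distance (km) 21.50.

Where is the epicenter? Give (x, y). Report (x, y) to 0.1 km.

Circle about each station: x² + y² = 40.25²; (x + 12.7)² + (y + 15.4)² = 35.13²; (x + 26.7)² + (y − 24.4)² = 21.50².
Subtracting pairs of circle equations eliminates x²+y² and gives linear equations (the radical axes):
-25.4 x − 30.8 y = 784.40
-53.4 x + 48.8 y = 2466.06
Solving the 2×2 system: x ≈ -39.6, y ≈ 7.2 km.

-39.6 km east, 7.2 km north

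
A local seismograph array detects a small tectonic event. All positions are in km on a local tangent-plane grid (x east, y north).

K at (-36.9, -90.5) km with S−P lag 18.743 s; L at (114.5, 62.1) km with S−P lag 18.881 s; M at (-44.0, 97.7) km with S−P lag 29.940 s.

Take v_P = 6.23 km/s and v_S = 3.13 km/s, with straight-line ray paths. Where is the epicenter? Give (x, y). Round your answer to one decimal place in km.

x ≈ 73.6 km, y ≈ -49.4 km

Distance from S−P lag: d = Δt · v_P v_S / (v_P − v_S) = Δt · (6.23·3.13)/(6.23−3.13) ≈ 6.2903·Δt.
So d_K = 117.90, d_L = 118.77, d_M = 188.33 km.
Circle about each station: (x + 36.9)² + (y + 90.5)² = 117.90²; (x − 114.5)² + (y − 62.1)² = 118.77²; (x + 44.0)² + (y − 97.7)² = 188.33².
Subtracting the K equation from the L and M equations removes the quadratic terms:
302.8 x + 305.2 y = 7208.90
-14.2 x + 376.4 y = -19638.35
Solving the 2×2 system: x ≈ 73.6, y ≈ -49.4 km.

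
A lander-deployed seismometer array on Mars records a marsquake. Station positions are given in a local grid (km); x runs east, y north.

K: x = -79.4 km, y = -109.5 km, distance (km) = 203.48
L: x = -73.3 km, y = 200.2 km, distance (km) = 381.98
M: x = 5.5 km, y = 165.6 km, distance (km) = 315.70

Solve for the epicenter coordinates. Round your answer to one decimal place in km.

Circle about each station: (x + 79.4)² + (y + 109.5)² = 203.48²; (x + 73.3)² + (y − 200.2)² = 381.98²; (x − 5.5)² + (y − 165.6)² = 315.70².
Subtracting pairs of circle equations eliminates x²+y² and gives linear equations (the radical axes):
12.2 x + 619.4 y = -77346.29
169.8 x + 550.2 y = -49103.38
Solving the 2×2 system: x ≈ 123.3, y ≈ -127.3 km.

(123.3, -127.3)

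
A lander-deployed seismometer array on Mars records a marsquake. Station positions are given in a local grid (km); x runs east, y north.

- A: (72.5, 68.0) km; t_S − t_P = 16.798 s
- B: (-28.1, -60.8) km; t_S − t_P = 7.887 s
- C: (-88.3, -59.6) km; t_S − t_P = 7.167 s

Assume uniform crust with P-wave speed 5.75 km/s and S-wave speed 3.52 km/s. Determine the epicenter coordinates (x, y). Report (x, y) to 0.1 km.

(-64.4, 0.9)

Distance from S−P lag: d = Δt · v_P v_S / (v_P − v_S) = Δt · (5.75·3.52)/(5.75−3.52) ≈ 9.0762·Δt.
So d_A = 152.46, d_B = 71.58, d_C = 65.05 km.
Circle about each station: (x − 72.5)² + (y − 68.0)² = 152.46²; (x + 28.1)² + (y + 60.8)² = 71.58²; (x + 88.3)² + (y + 59.6)² = 65.05².
Subtracting the A equation from the B and C equations removes the quadratic terms:
-201.2 x − 257.6 y = 12726.36
-321.6 x − 255.2 y = 20481.35
Solving the 2×2 system: x ≈ -64.4, y ≈ 0.9 km.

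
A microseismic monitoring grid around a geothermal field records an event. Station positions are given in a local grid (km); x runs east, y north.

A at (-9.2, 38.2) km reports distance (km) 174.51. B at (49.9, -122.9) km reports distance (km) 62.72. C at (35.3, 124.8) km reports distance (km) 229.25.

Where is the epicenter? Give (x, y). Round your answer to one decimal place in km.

105.3 km east, -93.5 km north

Circle about each station: (x + 9.2)² + (y − 38.2)² = 174.51²; (x − 49.9)² + (y + 122.9)² = 62.72²; (x − 35.3)² + (y − 124.8)² = 229.25².
Subtracting pairs of circle equations eliminates x²+y² and gives linear equations (the radical axes):
118.2 x − 322.2 y = 42570.48
89.0 x + 173.2 y = -6824.57
Solving the 2×2 system: x ≈ 105.3, y ≈ -93.5 km.
Check against A (with the unrounded x, y): √((x + 9.2)²+(y − 38.2)²) = 174.50 ≈ 174.51 km. ✓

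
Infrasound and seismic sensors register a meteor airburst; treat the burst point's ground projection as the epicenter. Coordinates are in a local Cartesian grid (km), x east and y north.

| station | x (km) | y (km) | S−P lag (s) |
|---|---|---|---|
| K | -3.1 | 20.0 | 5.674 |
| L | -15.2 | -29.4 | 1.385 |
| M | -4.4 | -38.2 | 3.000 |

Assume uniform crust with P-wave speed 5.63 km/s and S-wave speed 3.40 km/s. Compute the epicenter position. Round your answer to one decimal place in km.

(-25.4, -23.3)

Distance from S−P lag: d = Δt · v_P v_S / (v_P − v_S) = Δt · (5.63·3.40)/(5.63−3.40) ≈ 8.5839·Δt.
So d_K = 48.70, d_L = 11.89, d_M = 25.75 km.
Circle about each station: (x + 3.1)² + (y − 20.0)² = 48.70²; (x + 15.2)² + (y + 29.4)² = 11.89²; (x + 4.4)² + (y + 38.2)² = 25.75².
Subtracting the K equation from the L and M equations removes the quadratic terms:
-24.2 x − 98.8 y = 2916.11
-2.6 x − 116.4 y = 2777.62
Solving the 2×2 system: x ≈ -25.4, y ≈ -23.3 km.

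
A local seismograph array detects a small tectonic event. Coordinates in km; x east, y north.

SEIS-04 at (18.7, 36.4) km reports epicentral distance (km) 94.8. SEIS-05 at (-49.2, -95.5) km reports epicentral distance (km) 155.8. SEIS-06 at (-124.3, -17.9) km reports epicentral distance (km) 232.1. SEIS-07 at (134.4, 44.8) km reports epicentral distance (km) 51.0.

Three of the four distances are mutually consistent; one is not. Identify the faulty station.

SEIS-05

Solve using three stations at a time. Using SEIS-04, SEIS-06, SEIS-07 (subtract circle equations pairwise → linear system) gives (x, y) ≈ (107.0, 1.8).
Distances from that point to each station vs reported:
  SEIS-04: calculated 94.8 vs reported 94.8 → residual 0.0 km
  SEIS-05: calculated 184.0 vs reported 155.8 → residual 28.2 km
  SEIS-06: calculated 232.1 vs reported 232.1 → residual 0.0 km
  SEIS-07: calculated 51.0 vs reported 51.0 → residual 0.0 km
SEIS-04, SEIS-06, SEIS-07 are mutually consistent (residuals ≈ 0); SEIS-05 is off by 28.2 km.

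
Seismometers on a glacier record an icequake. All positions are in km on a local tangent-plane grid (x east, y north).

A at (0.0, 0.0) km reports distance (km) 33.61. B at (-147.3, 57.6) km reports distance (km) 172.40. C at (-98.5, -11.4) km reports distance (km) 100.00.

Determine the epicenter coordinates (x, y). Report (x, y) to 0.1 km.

Circle about each station: x² + y² = 33.61²; (x + 147.3)² + (y − 57.6)² = 172.40²; (x + 98.5)² + (y + 11.4)² = 100.00².
Subtracting pairs of circle equations eliminates x²+y² and gives linear equations (the radical axes):
-294.6 x + 115.2 y = -3577.08
-197.0 x − 22.8 y = 961.84
Solving the 2×2 system: x ≈ -1.0, y ≈ -33.6 km.
Check against A (with the unrounded x, y): √(x²+y²) = 33.61 ≈ 33.61 km. ✓

-1.0 km east, -33.6 km north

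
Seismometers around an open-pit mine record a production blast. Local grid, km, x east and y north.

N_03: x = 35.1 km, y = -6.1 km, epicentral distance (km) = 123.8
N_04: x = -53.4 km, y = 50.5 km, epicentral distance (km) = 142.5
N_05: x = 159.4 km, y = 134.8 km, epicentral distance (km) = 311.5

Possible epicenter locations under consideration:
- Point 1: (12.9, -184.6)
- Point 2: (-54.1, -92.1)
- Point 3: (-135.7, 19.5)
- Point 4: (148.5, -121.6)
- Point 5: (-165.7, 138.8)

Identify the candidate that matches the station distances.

For each candidate, compare |candidate − station| to the reported distance:
Point 1: residuals N_03 56.1, N_04 101.8, N_05 39.9 → max 101.8 km
Point 2: residuals N_03 0.1, N_04 0.1, N_05 0.1 → max 0.1 km
Point 3: residuals N_03 48.9, N_04 54.6, N_05 5.3 → max 54.6 km
Point 4: residuals N_03 38.1, N_04 122.8, N_05 54.9 → max 122.8 km
Point 5: residuals N_03 123.8, N_04 0.4, N_05 13.6 → max 123.8 km
Only Point 2 has all residuals ≈ 0.

Point 2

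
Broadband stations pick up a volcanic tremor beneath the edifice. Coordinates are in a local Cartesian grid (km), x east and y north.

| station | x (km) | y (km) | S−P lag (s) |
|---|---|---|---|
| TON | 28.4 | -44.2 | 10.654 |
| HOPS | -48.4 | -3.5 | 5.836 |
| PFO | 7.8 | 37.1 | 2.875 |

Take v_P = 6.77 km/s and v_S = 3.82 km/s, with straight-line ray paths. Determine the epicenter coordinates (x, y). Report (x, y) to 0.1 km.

Distance from S−P lag: d = Δt · v_P v_S / (v_P − v_S) = Δt · (6.77·3.82)/(6.77−3.82) ≈ 8.7666·Δt.
So d_TON = 93.40, d_HOPS = 51.16, d_PFO = 25.20 km.
Circle about each station: (x − 28.4)² + (y + 44.2)² = 93.40²; (x + 48.4)² + (y + 3.5)² = 51.16²; (x − 7.8)² + (y − 37.1)² = 25.20².
Subtracting pairs of circle equations eliminates x²+y² and gives linear equations (the radical axes):
-153.6 x + 81.4 y = 5700.82
-41.2 x + 162.6 y = 6765.57
Solving the 2×2 system: x ≈ -17.4, y ≈ 37.2 km.

-17.4 km east, 37.2 km north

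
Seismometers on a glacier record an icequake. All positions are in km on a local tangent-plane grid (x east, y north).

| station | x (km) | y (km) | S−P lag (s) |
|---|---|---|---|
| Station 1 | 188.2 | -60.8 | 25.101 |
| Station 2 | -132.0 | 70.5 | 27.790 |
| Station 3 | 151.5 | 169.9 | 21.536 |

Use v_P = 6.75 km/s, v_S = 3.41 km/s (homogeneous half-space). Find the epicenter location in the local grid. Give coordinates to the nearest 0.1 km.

x ≈ 58.8 km, y ≈ 54.0 km

Distance from S−P lag: d = Δt · v_P v_S / (v_P − v_S) = Δt · (6.75·3.41)/(6.75−3.41) ≈ 6.8915·Δt.
So d_Station 1 = 172.98, d_Station 2 = 191.51, d_Station 3 = 148.41 km.
Circle about each station: (x − 188.2)² + (y + 60.8)² = 172.98²; (x + 132.0)² + (y − 70.5)² = 191.51²; (x − 151.5)² + (y − 169.9)² = 148.41².
Subtracting pairs of circle equations eliminates x²+y² and gives linear equations (the radical axes):
-640.4 x + 262.6 y = -23475.63
-73.4 x + 461.4 y = 20598.93
Solving the 2×2 system: x ≈ 58.8, y ≈ 54.0 km.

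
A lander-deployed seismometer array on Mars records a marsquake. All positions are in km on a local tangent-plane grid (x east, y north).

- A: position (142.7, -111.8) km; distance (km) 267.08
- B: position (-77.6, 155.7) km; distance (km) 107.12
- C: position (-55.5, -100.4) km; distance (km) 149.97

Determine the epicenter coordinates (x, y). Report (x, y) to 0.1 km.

-70.7 km east, 48.8 km north

Circle about each station: (x − 142.7)² + (y + 111.8)² = 267.08²; (x + 77.6)² + (y − 155.7)² = 107.12²; (x + 55.5)² + (y + 100.4)² = 149.97².
Subtracting the A equation from the B and C equations removes the quadratic terms:
-440.6 x + 535.0 y = 57258.75
-396.4 x + 22.8 y = 29138.61
Solving the 2×2 system: x ≈ -70.7, y ≈ 48.8 km.
Check against A (with the unrounded x, y): √((x − 142.7)²+(y + 111.8)²) = 267.08 ≈ 267.08 km. ✓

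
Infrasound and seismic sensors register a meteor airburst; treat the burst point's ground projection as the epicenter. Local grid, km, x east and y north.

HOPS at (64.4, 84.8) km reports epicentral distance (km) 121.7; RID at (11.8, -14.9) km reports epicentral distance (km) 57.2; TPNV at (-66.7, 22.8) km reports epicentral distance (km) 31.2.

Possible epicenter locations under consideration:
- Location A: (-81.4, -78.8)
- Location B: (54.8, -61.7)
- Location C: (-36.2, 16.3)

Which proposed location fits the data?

For each candidate, compare |candidate − station| to the reported distance:
Location A: residuals HOPS 97.4, RID 55.8, TPNV 71.5 → max 97.4 km
Location B: residuals HOPS 25.1, RID 6.4, TPNV 116.8 → max 116.8 km
Location C: residuals HOPS 0.0, RID 0.0, TPNV 0.0 → max 0.0 km
Only Location C has all residuals ≈ 0.

Location C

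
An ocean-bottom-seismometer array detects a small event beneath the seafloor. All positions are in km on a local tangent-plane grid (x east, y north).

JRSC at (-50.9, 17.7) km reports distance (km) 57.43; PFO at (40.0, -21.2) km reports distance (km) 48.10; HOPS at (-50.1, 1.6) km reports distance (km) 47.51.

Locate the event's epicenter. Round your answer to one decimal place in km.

-8.1 km east, -20.6 km north

Circle about each station: (x + 50.9)² + (y − 17.7)² = 57.43²; (x − 40.0)² + (y + 21.2)² = 48.10²; (x + 50.1)² + (y − 1.6)² = 47.51².
Subtracting the JRSC equation from the PFO and HOPS equations removes the quadratic terms:
181.8 x − 77.8 y = 129.93
1.6 x − 32.2 y = 649.47
Solving the 2×2 system: x ≈ -8.1, y ≈ -20.6 km.
Check against JRSC (with the unrounded x, y): √((x + 50.9)²+(y − 17.7)²) = 57.42 ≈ 57.43 km. ✓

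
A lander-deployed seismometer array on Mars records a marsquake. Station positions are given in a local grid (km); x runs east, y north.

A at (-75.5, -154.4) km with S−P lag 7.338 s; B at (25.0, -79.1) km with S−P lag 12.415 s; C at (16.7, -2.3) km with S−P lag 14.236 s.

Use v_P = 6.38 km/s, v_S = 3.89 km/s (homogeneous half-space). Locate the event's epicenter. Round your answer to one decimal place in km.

(-98.6, -85.0)

Distance from S−P lag: d = Δt · v_P v_S / (v_P − v_S) = Δt · (6.38·3.89)/(6.38−3.89) ≈ 9.9671·Δt.
So d_A = 73.14, d_B = 123.74, d_C = 141.89 km.
Circle about each station: (x + 75.5)² + (y + 154.4)² = 73.14²; (x − 25.0)² + (y + 79.1)² = 123.74²; (x − 16.7)² + (y + 2.3)² = 141.89².
Subtracting the A equation from the B and C equations removes the quadratic terms:
201.0 x + 150.6 y = -32619.93
184.4 x + 304.2 y = -44038.74
Solving the 2×2 system: x ≈ -98.6, y ≈ -85.0 km.
Check against A (with the unrounded x, y): √((x + 75.5)²+(y + 154.4)²) = 73.15 ≈ 73.14 km. ✓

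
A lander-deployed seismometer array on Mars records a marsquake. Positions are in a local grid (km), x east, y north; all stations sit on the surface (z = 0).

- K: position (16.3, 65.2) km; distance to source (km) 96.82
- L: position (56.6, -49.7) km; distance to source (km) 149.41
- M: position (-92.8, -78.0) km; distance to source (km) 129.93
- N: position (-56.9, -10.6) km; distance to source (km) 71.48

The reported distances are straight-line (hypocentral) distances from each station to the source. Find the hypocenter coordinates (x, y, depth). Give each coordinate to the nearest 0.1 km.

x ≈ -54.5 km, y ≈ 32.2 km, depth ≈ 57.2 km

Each station gives a sphere (x−x_i)² + (y−y_i)² + z² = d_i² (stations at z=0).
Subtracting the K sphere from L and M: z² cancels, leaving linear equations in x and y:
80.6 x − 229.8 y = -11792.32
-218.2 x − 286.4 y = 2671.42
Solving: x ≈ -54.505, y ≈ 32.198 km (keep extra digits for the depth step; rounded: -54.5, 32.2).
Then from the K sphere: z² = 96.82² − (x − 16.3)² − (y − 65.2)² with x = -54.505, y = 32.198, so z ≈ 57.198 ≈ 57.2 km.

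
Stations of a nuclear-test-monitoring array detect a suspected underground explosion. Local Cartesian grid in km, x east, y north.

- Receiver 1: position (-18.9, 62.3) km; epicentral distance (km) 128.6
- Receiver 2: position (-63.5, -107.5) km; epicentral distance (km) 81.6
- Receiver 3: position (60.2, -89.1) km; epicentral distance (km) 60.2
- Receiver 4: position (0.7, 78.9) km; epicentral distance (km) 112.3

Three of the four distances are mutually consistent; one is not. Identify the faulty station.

Solve using three stations at a time. Using Receiver 1, Receiver 2, Receiver 3 (subtract circle equations pairwise → linear system) gives (x, y) ≈ (5.5, -64.0).
Distances from that point to each station vs reported:
  Receiver 1: calculated 128.6 vs reported 128.6 → residual 0.0 km
  Receiver 2: calculated 81.6 vs reported 81.6 → residual 0.0 km
  Receiver 3: calculated 60.2 vs reported 60.2 → residual 0.0 km
  Receiver 4: calculated 142.9 vs reported 112.3 → residual 30.6 km
Receiver 1, Receiver 2, Receiver 3 are mutually consistent (residuals ≈ 0); Receiver 4 is off by 30.6 km.

Receiver 4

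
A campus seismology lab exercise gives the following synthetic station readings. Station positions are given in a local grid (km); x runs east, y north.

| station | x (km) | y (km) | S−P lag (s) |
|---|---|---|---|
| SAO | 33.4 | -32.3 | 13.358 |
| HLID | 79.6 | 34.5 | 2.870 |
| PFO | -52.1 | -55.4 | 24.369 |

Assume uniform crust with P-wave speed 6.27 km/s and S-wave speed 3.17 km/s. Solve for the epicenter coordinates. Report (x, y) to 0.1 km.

Distance from S−P lag: d = Δt · v_P v_S / (v_P − v_S) = Δt · (6.27·3.17)/(6.27−3.17) ≈ 6.4116·Δt.
So d_SAO = 85.65, d_HLID = 18.40, d_PFO = 156.24 km.
Circle about each station: (x − 33.4)² + (y + 32.3)² = 85.65²; (x − 79.6)² + (y − 34.5)² = 18.40²; (x + 52.1)² + (y + 55.4)² = 156.24².
Subtracting pairs of circle equations eliminates x²+y² and gives linear equations (the radical axes):
92.4 x + 133.6 y = 12364.92
-171.0 x − 46.2 y = -13450.30
Solving the 2×2 system: x ≈ 66.0, y ≈ 46.9 km.

x ≈ 66.0 km, y ≈ 46.9 km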